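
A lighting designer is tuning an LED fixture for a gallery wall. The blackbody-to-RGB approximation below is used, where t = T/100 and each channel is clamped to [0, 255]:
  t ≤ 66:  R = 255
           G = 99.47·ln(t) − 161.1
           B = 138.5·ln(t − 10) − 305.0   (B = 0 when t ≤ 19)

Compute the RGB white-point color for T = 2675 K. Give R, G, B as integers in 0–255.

t = 2675/100 = 26.75; the t ≤ 66 branch applies.
R = 255 by definition for t ≤ 66.
G = 99.47·ln 26.75 − 161.1 = 99.47·3.2865 − 161.1 = 165.812.
B = 138.5·ln(26.75 − 10) − 305.0 = 138.5·ln 16.75 − 305.0 = 138.5·2.8184 − 305.0 = 85.348.
Rounded: (255, 166, 85).

R=255, G=166, B=85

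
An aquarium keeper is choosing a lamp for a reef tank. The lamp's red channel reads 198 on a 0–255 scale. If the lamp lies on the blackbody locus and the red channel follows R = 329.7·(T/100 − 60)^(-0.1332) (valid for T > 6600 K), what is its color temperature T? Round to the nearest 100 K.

10600 K

(t − 60)^(-0.1332) = 198/329.7 = 0.60055.
t − 60 = 0.60055^(1/-0.1332) = 0.60055^(-7.508) = 45.980, so t = 105.980.
T = 100·t = 10598 K → 10600 K to the nearest 100 K.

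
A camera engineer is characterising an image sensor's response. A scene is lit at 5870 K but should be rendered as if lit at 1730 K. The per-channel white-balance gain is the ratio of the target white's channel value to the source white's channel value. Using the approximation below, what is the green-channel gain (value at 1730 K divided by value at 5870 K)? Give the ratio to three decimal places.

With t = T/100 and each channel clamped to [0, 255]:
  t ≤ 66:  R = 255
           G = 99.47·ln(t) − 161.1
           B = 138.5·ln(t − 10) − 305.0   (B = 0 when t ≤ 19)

0.502

At 5870 K (t = 58.7):
  G = 99.47·ln 58.7 − 161.1 = 99.47·4.0724 − 161.1 = 243.986.
At 1730 K (t = 17.3):
  G = 99.47·ln 17.3 − 161.1 = 99.47·2.8507 − 161.1 = 122.460.
Gain = 122.460 / 243.986 = 0.5019 → 0.502.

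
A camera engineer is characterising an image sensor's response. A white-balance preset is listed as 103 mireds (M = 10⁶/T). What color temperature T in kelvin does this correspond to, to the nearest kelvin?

9709 K

T = 10⁶ / 103 = 9708.74 K → 9709 K.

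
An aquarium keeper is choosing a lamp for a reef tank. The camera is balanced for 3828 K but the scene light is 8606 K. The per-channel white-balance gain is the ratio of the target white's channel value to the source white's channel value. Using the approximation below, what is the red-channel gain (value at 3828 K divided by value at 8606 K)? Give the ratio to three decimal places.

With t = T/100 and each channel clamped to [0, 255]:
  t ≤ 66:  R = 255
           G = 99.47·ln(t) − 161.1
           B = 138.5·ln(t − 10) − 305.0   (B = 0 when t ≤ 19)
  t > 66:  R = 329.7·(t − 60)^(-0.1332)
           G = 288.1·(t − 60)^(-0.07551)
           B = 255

1.194

At 8606 K (t = 86.06):
  R = 329.7·(86.06 − 60)^(-0.1332) = 329.7·26.06^(-0.1332) = 329.7·0.64773 = 213.556.
At 3828 K (t = 38.28):
  R = 255 by definition for t ≤ 66.
Gain = 255.000 / 213.556 = 1.1941 → 1.194.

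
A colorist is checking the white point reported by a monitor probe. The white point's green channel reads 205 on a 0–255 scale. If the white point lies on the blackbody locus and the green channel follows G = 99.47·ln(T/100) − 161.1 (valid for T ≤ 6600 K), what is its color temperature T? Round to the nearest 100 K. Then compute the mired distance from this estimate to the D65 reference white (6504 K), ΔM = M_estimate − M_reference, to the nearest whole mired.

+96 mireds

ln t = (205 + 161.1) / 99.47 = 3.6805.
t = e^3.6805 = 39.666.
T = 100·t = 3967 K → 4000 K to the nearest 100 K.
M_estimate = 10⁶/4000 = 250.00; M_reference = 10⁶/6504 = 153.75.
ΔM = 250.00 − 153.75 = 96.25 → +96 mireds.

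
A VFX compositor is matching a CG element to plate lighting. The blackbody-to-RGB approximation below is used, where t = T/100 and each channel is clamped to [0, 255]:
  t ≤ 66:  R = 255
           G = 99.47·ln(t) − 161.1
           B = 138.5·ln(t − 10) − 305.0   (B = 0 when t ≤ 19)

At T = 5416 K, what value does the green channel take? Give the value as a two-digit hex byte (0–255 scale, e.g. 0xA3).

0xEC

t = 5416/100 = 54.16; the t ≤ 66 branch applies.
G = 99.47·ln 54.16 − 161.1 = 99.47·3.9919 − 161.1 = 235.979.
Rounded: 236; in hex, 0xEC.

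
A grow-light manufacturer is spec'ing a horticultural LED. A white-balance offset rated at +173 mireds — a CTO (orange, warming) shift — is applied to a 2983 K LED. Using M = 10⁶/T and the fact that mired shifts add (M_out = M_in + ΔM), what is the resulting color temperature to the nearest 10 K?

M_in = 10⁶/2983 = 335.23 mireds.
M_out = 335.23 + (+173) = 508.23 mireds.
T_out = 10⁶/508.23 = 1967.6 K → 1970 K.

1970 K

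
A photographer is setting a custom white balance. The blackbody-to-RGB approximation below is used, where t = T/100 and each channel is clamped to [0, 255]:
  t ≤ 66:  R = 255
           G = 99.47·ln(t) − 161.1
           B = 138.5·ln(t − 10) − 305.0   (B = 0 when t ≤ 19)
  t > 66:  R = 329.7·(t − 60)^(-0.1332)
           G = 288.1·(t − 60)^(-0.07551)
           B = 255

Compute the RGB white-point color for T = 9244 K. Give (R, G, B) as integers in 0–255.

(207, 222, 255)

t = 9244/100 = 92.44; the t > 66 branch applies.
R = 329.7·(92.44 − 60)^(-0.1332) = 329.7·32.44^(-0.1332) = 329.7·0.62911 = 207.416.
G = 288.1·(92.44 − 60)^(-0.07551) = 288.1·32.44^(-0.07551) = 288.1·0.76895 = 221.535.
B = 255 by definition for t > 66.
Rounded: (207, 222, 255).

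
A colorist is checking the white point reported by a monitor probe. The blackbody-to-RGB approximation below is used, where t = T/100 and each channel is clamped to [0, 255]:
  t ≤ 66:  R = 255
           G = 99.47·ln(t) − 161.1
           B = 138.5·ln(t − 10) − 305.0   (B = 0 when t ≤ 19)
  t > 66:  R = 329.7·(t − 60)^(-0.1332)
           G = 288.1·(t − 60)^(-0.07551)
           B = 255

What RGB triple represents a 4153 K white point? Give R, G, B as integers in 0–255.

t = 4153/100 = 41.53; the t ≤ 66 branch applies.
R = 255 by definition for t ≤ 66.
G = 99.47·ln 41.53 − 161.1 = 99.47·3.7264 − 161.1 = 209.567.
B = 138.5·ln(41.53 − 10) − 305.0 = 138.5·ln 31.53 − 305.0 = 138.5·3.4509 − 305.0 = 172.955.
Rounded: (255, 210, 173).

R=255, G=210, B=173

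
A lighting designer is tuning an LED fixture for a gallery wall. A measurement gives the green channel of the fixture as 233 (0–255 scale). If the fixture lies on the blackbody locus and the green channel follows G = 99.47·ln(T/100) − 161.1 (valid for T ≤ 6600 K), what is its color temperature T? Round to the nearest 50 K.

5250 K

ln t = (233 + 161.1) / 99.47 = 3.9620.
t = e^3.9620 = 52.562.
T = 100·t = 5256 K → 5250 K to the nearest 50 K.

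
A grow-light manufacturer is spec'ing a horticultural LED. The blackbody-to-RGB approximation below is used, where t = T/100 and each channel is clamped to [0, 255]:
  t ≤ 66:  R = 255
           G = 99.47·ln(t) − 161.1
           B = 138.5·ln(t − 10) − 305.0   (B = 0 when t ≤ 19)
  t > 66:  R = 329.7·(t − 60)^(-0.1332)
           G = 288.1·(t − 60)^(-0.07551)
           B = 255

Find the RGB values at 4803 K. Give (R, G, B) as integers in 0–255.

t = 4803/100 = 48.03; the t ≤ 66 branch applies.
R = 255 by definition for t ≤ 66.
G = 99.47·ln 48.03 − 161.1 = 99.47·3.8718 − 161.1 = 224.031.
B = 138.5·ln(48.03 − 10) − 305.0 = 138.5·ln 38.03 − 305.0 = 138.5·3.6384 − 305.0 = 198.915.
Rounded: (255, 224, 199).

(255, 224, 199)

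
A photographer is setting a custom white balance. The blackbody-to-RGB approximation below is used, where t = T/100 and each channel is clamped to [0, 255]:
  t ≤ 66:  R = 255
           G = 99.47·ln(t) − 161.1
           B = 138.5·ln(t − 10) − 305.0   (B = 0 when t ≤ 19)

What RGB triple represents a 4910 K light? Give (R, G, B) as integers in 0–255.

t = 4910/100 = 49.1; the t ≤ 66 branch applies.
R = 255 by definition for t ≤ 66.
G = 99.47·ln 49.1 − 161.1 = 99.47·3.8939 − 161.1 = 226.222.
B = 138.5·ln(49.1 − 10) − 305.0 = 138.5·ln 39.1 − 305.0 = 138.5·3.6661 − 305.0 = 202.758.
Rounded: (255, 226, 203).

(255, 226, 203)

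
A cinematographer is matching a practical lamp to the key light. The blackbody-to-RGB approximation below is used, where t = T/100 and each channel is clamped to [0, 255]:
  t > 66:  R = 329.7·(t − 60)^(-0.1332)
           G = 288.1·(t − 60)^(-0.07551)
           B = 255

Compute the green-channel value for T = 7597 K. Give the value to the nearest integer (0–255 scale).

t = 7597/100 = 75.97; the t > 66 branch applies.
G = 288.1·(75.97 − 60)^(-0.07551) = 288.1·15.97^(-0.07551) = 288.1·0.81122 = 233.712.
Rounded: 234.

234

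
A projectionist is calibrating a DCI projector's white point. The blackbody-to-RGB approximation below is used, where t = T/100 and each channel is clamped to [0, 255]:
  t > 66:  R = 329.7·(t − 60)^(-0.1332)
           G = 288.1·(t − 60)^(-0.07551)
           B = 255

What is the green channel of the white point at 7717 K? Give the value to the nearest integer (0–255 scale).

232

t = 7717/100 = 77.17; the t > 66 branch applies.
G = 288.1·(77.17 − 60)^(-0.07551) = 288.1·17.17^(-0.07551) = 288.1·0.80679 = 232.437.
Rounded: 232.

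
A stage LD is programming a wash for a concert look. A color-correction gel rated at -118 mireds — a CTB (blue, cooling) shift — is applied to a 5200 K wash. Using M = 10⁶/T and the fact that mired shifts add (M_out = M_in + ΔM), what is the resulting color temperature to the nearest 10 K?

13460 K

M_in = 10⁶/5200 = 192.31 mireds.
M_out = 192.31 + (-118) = 74.31 mireds.
T_out = 10⁶/74.31 = 13457.6 K → 13460 K.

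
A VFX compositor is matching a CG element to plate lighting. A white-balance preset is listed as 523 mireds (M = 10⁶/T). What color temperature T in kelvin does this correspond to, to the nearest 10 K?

T = 10⁶ / 523 = 1912.05 K → 1910 K.

1910 K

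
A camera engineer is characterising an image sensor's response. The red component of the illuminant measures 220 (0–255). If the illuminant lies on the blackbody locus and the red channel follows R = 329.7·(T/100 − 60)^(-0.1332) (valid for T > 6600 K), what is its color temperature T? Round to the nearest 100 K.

(t − 60)^(-0.1332) = 220/329.7 = 0.66727.
t − 60 = 0.66727^(1/-0.1332) = 0.66727^(-7.508) = 20.847, so t = 80.847.
T = 100·t = 8085 K → 8100 K to the nearest 100 K.

8100 K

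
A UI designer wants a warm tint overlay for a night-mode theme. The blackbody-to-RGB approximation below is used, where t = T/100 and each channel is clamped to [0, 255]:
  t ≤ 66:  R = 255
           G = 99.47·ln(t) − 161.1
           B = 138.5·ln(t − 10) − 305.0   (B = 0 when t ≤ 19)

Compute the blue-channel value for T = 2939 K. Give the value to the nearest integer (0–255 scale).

106

t = 2939/100 = 29.39; the t ≤ 66 branch applies.
B = 138.5·ln(29.39 − 10) − 305.0 = 138.5·ln 19.39 − 305.0 = 138.5·2.9648 − 305.0 = 105.619.
Rounded: 106.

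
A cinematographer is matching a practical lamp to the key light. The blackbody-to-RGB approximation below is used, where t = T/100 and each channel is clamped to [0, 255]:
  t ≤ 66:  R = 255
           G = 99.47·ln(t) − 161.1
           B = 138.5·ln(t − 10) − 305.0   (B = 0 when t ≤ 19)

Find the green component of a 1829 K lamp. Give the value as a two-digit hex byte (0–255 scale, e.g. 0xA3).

t = 1829/100 = 18.29; the t ≤ 66 branch applies.
G = 99.47·ln 18.29 − 161.1 = 99.47·2.9064 − 161.1 = 127.995.
Rounded: 128; in hex, 0x80.

0x80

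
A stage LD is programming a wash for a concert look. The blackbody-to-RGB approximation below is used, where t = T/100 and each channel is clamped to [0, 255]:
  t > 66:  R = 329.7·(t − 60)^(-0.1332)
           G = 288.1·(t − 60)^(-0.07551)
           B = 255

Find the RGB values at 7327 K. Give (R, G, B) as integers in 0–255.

t = 7327/100 = 73.27; the t > 66 branch applies.
R = 329.7·(73.27 − 60)^(-0.1332) = 329.7·13.27^(-0.1332) = 329.7·0.70865 = 233.643.
G = 288.1·(73.27 − 60)^(-0.07551) = 288.1·13.27^(-0.07551) = 288.1·0.82264 = 237.004.
B = 255 by definition for t > 66.
Rounded: (234, 237, 255).

(234, 237, 255)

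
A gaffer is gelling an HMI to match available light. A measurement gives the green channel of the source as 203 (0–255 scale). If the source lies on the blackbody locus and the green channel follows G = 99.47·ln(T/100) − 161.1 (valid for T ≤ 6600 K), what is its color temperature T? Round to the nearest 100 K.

ln t = (203 + 161.1) / 99.47 = 3.6604.
t = e^3.6604 = 38.877.
T = 100·t = 3888 K → 3900 K to the nearest 100 K.

3900 K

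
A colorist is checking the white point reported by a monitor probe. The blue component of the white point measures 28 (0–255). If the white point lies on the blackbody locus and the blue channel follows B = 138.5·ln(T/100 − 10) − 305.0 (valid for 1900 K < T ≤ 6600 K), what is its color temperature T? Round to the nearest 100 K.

2100 K

ln(t − 10) = (28 + 305.0) / 138.5 = 2.4043.
t − 10 = e^2.4043 = 11.071, so t = 21.071.
T = 100·t = 2107 K → 2100 K to the nearest 100 K.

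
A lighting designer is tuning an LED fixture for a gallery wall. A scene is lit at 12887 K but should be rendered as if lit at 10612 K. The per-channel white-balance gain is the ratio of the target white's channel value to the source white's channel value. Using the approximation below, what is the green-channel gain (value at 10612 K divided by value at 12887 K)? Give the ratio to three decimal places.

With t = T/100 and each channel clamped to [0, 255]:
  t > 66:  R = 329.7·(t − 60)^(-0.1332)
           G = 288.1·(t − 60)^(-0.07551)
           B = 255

1.031

At 12887 K (t = 128.87):
  G = 288.1·(128.87 − 60)^(-0.07551) = 288.1·68.87^(-0.07551) = 288.1·0.72646 = 209.292.
At 10612 K (t = 106.12):
  G = 288.1·(106.12 − 60)^(-0.07551) = 288.1·46.12^(-0.07551) = 288.1·0.74879 = 215.726.
Gain = 215.726 / 209.292 = 1.0307 → 1.031.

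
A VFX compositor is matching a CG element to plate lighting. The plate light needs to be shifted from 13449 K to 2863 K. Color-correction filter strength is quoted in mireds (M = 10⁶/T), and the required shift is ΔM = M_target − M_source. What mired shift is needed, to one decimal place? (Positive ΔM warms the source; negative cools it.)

+274.9 mireds

M_source = 10⁶/13449 = 74.355; M_target = 10⁶/2863 = 349.284.
ΔM = 349.284 − 74.355 = 274.929 → +274.9 mireds, a warming shift.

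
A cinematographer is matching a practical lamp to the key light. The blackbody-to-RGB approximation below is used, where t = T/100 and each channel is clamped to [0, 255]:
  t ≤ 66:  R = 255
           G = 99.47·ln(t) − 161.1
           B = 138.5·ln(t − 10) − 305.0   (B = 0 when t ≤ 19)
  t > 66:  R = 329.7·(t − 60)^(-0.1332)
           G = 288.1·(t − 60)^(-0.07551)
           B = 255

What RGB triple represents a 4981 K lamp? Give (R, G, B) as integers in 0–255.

(255, 228, 205)

t = 4981/100 = 49.81; the t ≤ 66 branch applies.
R = 255 by definition for t ≤ 66.
G = 99.47·ln 49.81 − 161.1 = 99.47·3.9082 − 161.1 = 227.650.
B = 138.5·ln(49.81 − 10) − 305.0 = 138.5·ln 39.81 − 305.0 = 138.5·3.6841 − 305.0 = 205.250.
Rounded: (255, 228, 205).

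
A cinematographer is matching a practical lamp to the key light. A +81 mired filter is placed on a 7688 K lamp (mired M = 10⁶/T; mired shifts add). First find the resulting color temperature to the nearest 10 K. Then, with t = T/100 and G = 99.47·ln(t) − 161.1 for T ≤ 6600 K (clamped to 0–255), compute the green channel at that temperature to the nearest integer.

223

M_in = 10⁶/7688 = 130.07; M_out = 130.07 + (+81) = 211.07.
T_out = 10⁶/211.07 = 4737.7 K → 4740 K; t = 47.4.
G = 99.47·ln 47.4 − 161.1 = 99.47·3.8586 − 161.1 = 222.717.
Rounded: 223.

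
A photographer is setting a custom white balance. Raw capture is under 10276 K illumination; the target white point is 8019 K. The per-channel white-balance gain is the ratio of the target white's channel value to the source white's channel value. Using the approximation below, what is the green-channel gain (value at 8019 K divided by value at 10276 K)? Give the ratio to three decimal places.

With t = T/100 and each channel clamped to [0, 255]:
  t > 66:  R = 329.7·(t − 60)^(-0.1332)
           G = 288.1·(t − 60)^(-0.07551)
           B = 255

At 10276 K (t = 102.76):
  G = 288.1·(102.76 − 60)^(-0.07551) = 288.1·42.76^(-0.07551) = 288.1·0.75308 = 216.962.
At 8019 K (t = 80.19):
  G = 288.1·(80.19 − 60)^(-0.07551) = 288.1·20.19^(-0.07551) = 288.1·0.79698 = 229.611.
Gain = 229.611 / 216.962 = 1.0583 → 1.058.

1.058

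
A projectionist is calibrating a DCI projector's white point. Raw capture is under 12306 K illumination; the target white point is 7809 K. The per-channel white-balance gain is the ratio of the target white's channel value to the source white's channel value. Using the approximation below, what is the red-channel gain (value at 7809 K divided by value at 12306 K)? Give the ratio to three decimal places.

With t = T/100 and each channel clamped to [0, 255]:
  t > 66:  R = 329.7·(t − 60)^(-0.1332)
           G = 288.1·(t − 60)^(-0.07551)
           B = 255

At 12306 K (t = 123.06):
  R = 329.7·(123.06 − 60)^(-0.1332) = 329.7·63.06^(-0.1332) = 329.7·0.57580 = 189.842.
At 7809 K (t = 78.09):
  R = 329.7·(78.09 − 60)^(-0.1332) = 329.7·18.09^(-0.1332) = 329.7·0.68000 = 224.196.
Gain = 224.196 / 189.842 = 1.1810 → 1.181.

1.181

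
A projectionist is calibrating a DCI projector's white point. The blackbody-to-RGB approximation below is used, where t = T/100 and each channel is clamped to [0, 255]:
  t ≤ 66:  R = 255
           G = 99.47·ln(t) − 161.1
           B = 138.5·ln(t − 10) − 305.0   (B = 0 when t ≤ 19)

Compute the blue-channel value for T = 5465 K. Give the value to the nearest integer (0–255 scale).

221

t = 5465/100 = 54.65; the t ≤ 66 branch applies.
B = 138.5·ln(54.65 − 10) − 305.0 = 138.5·ln 44.65 − 305.0 = 138.5·3.7989 − 305.0 = 221.141.
Rounded: 221.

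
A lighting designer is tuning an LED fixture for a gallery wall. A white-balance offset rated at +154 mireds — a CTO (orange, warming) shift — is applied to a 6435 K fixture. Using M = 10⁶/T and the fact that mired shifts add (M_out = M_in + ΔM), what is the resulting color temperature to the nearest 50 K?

3250 K

M_in = 10⁶/6435 = 155.40 mireds.
M_out = 155.40 + (+154) = 309.40 mireds.
T_out = 10⁶/309.40 = 3232.1 K → 3250 K.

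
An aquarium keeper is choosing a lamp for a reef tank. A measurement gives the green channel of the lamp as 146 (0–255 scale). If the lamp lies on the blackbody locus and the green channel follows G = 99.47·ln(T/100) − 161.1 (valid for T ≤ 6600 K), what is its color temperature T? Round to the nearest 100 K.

2200 K

ln t = (146 + 161.1) / 99.47 = 3.0874.
t = e^3.0874 = 21.919.
T = 100·t = 2192 K → 2200 K to the nearest 100 K.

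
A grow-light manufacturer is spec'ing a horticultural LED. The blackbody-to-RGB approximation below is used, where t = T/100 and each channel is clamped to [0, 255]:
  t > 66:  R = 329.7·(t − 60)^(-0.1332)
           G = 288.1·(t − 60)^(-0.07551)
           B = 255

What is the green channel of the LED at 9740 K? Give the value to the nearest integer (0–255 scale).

t = 9740/100 = 97.4; the t > 66 branch applies.
G = 288.1·(97.4 − 60)^(-0.07551) = 288.1·37.4^(-0.07551) = 288.1·0.76073 = 219.167.
Rounded: 219.

219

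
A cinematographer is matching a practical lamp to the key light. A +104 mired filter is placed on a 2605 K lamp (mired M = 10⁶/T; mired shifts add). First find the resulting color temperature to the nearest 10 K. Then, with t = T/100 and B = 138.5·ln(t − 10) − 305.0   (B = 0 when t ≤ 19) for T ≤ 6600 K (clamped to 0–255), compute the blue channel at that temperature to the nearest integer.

21

M_in = 10⁶/2605 = 383.88; M_out = 383.88 + (+104) = 487.88.
T_out = 10⁶/487.88 = 2049.7 K → 2050 K; t = 20.5.
B = 138.5·ln(20.5 − 10) − 305.0 = 138.5·ln 10.5 − 305.0 = 138.5·2.3514 − 305.0 = 20.665.
Rounded: 21.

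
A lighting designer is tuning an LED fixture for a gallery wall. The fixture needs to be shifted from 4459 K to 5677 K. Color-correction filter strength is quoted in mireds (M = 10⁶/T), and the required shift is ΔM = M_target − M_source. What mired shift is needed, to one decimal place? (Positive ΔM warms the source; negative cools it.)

M_source = 10⁶/4459 = 224.266; M_target = 10⁶/5677 = 176.149.
ΔM = 176.149 − 224.266 = -48.116 → -48.1 mireds, a cooling shift.

-48.1 mireds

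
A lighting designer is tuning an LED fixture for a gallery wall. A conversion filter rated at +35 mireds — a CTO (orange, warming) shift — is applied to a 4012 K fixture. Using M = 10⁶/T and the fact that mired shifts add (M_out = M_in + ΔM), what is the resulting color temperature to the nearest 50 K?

M_in = 10⁶/4012 = 249.25 mireds.
M_out = 249.25 + (+35) = 284.25 mireds.
T_out = 10⁶/284.25 = 3518.0 K → 3500 K.

3500 K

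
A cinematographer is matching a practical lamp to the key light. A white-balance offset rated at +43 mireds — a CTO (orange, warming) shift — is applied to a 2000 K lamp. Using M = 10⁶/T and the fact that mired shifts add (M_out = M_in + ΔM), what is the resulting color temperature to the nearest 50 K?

1850 K

M_in = 10⁶/2000 = 500.00 mireds.
M_out = 500.00 + (+43) = 543.00 mireds.
T_out = 10⁶/543.00 = 1841.6 K → 1850 K.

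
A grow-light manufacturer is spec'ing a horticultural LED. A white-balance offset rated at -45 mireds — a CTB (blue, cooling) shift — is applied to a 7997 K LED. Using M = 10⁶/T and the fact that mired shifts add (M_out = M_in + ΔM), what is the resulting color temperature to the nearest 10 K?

M_in = 10⁶/7997 = 125.05 mireds.
M_out = 125.05 + (-45) = 80.05 mireds.
T_out = 10⁶/80.05 = 12492.7 K → 12490 K.

12490 K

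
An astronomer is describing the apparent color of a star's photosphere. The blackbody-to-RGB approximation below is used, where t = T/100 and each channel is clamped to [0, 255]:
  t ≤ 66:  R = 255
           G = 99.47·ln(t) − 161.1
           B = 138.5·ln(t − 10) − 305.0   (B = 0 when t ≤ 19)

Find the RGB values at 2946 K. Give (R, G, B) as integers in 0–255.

(255, 175, 106)

t = 2946/100 = 29.46; the t ≤ 66 branch applies.
R = 255 by definition for t ≤ 66.
G = 99.47·ln 29.46 − 161.1 = 99.47·3.3830 − 161.1 = 175.410.
B = 138.5·ln(29.46 − 10) − 305.0 = 138.5·ln 19.46 − 305.0 = 138.5·2.9684 − 305.0 = 106.118.
Rounded: (255, 175, 106).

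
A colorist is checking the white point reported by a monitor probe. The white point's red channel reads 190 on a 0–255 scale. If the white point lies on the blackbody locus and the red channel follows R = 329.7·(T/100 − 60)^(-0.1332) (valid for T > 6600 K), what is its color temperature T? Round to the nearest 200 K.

(t − 60)^(-0.1332) = 190/329.7 = 0.57628.
t − 60 = 0.57628^(1/-0.1332) = 0.57628^(-7.508) = 62.667, so t = 122.667.
T = 100·t = 12267 K → 12200 K to the nearest 200 K.

12200 K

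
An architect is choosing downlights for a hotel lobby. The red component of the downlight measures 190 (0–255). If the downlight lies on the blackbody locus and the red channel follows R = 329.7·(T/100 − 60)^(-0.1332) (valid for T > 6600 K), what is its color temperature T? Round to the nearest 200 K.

(t − 60)^(-0.1332) = 190/329.7 = 0.57628.
t − 60 = 0.57628^(1/-0.1332) = 0.57628^(-7.508) = 62.667, so t = 122.667.
T = 100·t = 12267 K → 12200 K to the nearest 200 K.

12200 K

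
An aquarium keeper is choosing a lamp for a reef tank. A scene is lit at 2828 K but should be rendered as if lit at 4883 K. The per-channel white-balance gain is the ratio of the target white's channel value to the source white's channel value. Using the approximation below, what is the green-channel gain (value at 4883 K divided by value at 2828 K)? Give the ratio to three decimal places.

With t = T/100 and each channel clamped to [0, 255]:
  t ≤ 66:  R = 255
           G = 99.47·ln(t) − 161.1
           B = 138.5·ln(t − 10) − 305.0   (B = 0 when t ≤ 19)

1.317

At 2828 K (t = 28.28):
  G = 99.47·ln 28.28 − 161.1 = 99.47·3.3422 − 161.1 = 171.344.
At 4883 K (t = 48.83):
  G = 99.47·ln 48.83 − 161.1 = 99.47·3.8883 − 161.1 = 225.674.
Gain = 225.674 / 171.344 = 1.3171 → 1.317.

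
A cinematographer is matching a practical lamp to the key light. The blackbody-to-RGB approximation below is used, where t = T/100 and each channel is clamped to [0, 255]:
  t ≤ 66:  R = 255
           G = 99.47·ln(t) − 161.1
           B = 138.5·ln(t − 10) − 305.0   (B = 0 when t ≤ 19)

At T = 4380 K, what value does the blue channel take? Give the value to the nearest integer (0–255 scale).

t = 4380/100 = 43.8; the t ≤ 66 branch applies.
B = 138.5·ln(43.8 − 10) − 305.0 = 138.5·ln 33.8 − 305.0 = 138.5·3.5205 − 305.0 = 182.584.
Rounded: 183.

183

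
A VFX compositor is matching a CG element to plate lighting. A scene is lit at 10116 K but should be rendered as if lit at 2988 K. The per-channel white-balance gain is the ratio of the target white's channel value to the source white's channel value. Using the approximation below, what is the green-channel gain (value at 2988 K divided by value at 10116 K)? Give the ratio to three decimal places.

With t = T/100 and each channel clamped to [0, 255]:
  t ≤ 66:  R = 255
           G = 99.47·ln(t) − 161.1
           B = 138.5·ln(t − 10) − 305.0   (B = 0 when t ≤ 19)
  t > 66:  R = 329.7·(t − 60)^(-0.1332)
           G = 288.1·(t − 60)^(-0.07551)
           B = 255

At 10116 K (t = 101.16):
  G = 288.1·(101.16 − 60)^(-0.07551) = 288.1·41.16^(-0.07551) = 288.1·0.75525 = 217.588.
At 2988 K (t = 29.88):
  G = 99.47·ln 29.88 − 161.1 = 99.47·3.3972 − 161.1 = 176.818.
Gain = 176.818 / 217.588 = 0.8126 → 0.813.

0.813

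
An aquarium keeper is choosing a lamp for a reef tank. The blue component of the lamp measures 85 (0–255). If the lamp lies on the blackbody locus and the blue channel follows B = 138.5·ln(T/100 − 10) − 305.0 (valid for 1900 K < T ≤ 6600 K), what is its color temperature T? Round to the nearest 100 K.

2700 K

ln(t − 10) = (85 + 305.0) / 138.5 = 2.8159.
t − 10 = e^2.8159 = 16.708, so t = 26.708.
T = 100·t = 2671 K → 2700 K to the nearest 100 K.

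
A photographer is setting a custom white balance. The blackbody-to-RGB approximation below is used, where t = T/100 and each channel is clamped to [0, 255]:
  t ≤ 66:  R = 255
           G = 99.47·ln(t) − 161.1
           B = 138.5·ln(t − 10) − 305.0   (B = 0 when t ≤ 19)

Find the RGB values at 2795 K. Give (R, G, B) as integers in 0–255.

(255, 170, 95)

t = 2795/100 = 27.95; the t ≤ 66 branch applies.
R = 255 by definition for t ≤ 66.
G = 99.47·ln 27.95 − 161.1 = 99.47·3.3304 − 161.1 = 170.177.
B = 138.5·ln(27.95 − 10) − 305.0 = 138.5·ln 17.95 − 305.0 = 138.5·2.8876 − 305.0 = 94.931.
Rounded: (255, 170, 95).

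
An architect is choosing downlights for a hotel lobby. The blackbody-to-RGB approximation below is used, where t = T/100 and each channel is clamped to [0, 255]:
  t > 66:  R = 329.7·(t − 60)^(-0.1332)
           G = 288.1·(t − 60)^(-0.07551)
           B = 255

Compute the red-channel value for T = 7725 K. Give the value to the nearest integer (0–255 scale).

226

t = 7725/100 = 77.25; the t > 66 branch applies.
R = 329.7·(77.25 − 60)^(-0.1332) = 329.7·17.25^(-0.1332) = 329.7·0.68432 = 225.621.
Rounded: 226.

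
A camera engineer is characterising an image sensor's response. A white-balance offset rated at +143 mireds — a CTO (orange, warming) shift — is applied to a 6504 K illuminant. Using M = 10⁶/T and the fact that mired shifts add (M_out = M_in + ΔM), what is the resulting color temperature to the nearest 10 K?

M_in = 10⁶/6504 = 153.75 mireds.
M_out = 153.75 + (+143) = 296.75 mireds.
T_out = 10⁶/296.75 = 3369.8 K → 3370 K.

3370 K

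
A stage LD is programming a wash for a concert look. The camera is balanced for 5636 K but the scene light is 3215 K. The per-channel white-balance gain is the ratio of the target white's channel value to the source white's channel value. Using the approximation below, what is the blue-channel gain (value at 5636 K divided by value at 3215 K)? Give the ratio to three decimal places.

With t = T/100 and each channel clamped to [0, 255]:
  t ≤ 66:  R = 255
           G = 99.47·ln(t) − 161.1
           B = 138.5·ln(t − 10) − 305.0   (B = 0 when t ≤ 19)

At 3215 K (t = 32.15):
  B = 138.5·ln(32.15 − 10) − 305.0 = 138.5·ln 22.15 − 305.0 = 138.5·3.0978 − 305.0 = 124.050.
At 5636 K (t = 56.36):
  B = 138.5·ln(56.36 − 10) − 305.0 = 138.5·ln 46.36 − 305.0 = 138.5·3.8364 − 305.0 = 226.347.
Gain = 226.347 / 124.050 = 1.8246 → 1.825.

1.825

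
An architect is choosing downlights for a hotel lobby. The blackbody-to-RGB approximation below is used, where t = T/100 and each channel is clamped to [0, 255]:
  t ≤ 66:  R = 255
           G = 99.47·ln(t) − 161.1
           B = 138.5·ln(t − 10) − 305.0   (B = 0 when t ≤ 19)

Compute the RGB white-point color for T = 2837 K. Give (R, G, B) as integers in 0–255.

(255, 172, 98)

t = 2837/100 = 28.37; the t ≤ 66 branch applies.
R = 255 by definition for t ≤ 66.
G = 99.47·ln 28.37 − 161.1 = 99.47·3.3453 − 161.1 = 171.660.
B = 138.5·ln(28.37 − 10) − 305.0 = 138.5·ln 18.37 − 305.0 = 138.5·2.9107 − 305.0 = 98.135.
Rounded: (255, 172, 98).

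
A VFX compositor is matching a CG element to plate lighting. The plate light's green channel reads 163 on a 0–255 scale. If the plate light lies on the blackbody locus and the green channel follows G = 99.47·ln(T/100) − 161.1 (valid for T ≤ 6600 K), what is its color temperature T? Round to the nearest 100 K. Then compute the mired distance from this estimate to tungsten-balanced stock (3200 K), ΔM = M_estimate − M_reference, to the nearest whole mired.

ln t = (163 + 161.1) / 99.47 = 3.2583.
t = e^3.2583 = 26.004.
T = 100·t = 2600 K → 2600 K to the nearest 100 K.
M_estimate = 10⁶/2600 = 384.62; M_reference = 10⁶/3200 = 312.50.
ΔM = 384.62 − 312.50 = 72.12 → +72 mireds.

+72 mireds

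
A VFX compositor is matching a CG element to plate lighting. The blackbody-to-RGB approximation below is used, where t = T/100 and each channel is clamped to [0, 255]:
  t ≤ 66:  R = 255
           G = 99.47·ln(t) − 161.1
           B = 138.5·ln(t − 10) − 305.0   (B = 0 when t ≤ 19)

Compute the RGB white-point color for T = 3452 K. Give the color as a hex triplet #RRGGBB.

t = 3452/100 = 34.52; the t ≤ 66 branch applies.
R = 255 by definition for t ≤ 66.
G = 99.47·ln 34.52 − 161.1 = 99.47·3.5415 − 161.1 = 191.177.
B = 138.5·ln(34.52 − 10) − 305.0 = 138.5·ln 24.52 − 305.0 = 138.5·3.1995 − 305.0 = 138.129.
Rounded: (255, 191, 138).
In hex: #FFBF8A.

#FFBF8A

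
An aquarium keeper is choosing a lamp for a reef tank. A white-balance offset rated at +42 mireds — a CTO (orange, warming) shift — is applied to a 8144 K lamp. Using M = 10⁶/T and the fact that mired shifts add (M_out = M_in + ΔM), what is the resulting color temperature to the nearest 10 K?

M_in = 10⁶/8144 = 122.79 mireds.
M_out = 122.79 + (+42) = 164.79 mireds.
T_out = 10⁶/164.79 = 6068.3 K → 6070 K.

6070 K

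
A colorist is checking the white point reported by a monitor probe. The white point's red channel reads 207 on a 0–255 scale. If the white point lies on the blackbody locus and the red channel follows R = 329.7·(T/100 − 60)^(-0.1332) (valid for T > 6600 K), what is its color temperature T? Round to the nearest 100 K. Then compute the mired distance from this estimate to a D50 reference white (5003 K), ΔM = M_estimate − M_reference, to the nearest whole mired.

-92 mireds

(t − 60)^(-0.1332) = 207/329.7 = 0.62784.
t − 60 = 0.62784^(1/-0.1332) = 0.62784^(-7.508) = 32.933, so t = 92.933.
T = 100·t = 9293 K → 9300 K to the nearest 100 K.
M_estimate = 10⁶/9300 = 107.53; M_reference = 10⁶/5003 = 199.88.
ΔM = 107.53 − 199.88 = -92.35 → -92 mireds.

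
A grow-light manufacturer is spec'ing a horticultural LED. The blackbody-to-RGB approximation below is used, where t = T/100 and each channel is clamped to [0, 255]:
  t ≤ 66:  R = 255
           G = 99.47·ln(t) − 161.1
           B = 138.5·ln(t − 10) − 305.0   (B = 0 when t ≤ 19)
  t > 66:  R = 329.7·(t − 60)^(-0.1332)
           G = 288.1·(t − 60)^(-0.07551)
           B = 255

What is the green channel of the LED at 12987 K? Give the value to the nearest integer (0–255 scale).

t = 12987/100 = 129.87; the t > 66 branch applies.
G = 288.1·(129.87 − 60)^(-0.07551) = 288.1·69.87^(-0.07551) = 288.1·0.72567 = 209.065.
Rounded: 209.

209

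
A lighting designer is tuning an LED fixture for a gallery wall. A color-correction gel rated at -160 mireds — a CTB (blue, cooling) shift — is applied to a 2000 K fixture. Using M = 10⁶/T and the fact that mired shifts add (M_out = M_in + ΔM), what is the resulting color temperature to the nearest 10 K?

2940 K

M_in = 10⁶/2000 = 500.00 mireds.
M_out = 500.00 + (-160) = 340.00 mireds.
T_out = 10⁶/340.00 = 2941.2 K → 2940 K.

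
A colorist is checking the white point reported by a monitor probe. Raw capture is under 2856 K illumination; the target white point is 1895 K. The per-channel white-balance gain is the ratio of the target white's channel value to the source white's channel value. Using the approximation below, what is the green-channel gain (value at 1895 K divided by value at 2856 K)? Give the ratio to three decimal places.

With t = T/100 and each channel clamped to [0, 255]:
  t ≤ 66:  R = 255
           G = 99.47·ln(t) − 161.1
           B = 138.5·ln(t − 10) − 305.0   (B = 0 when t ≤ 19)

At 2856 K (t = 28.56):
  G = 99.47·ln 28.56 − 161.1 = 99.47·3.3520 − 161.1 = 172.324.
At 1895 K (t = 18.95):
  G = 99.47·ln 18.95 − 161.1 = 99.47·2.9418 − 161.1 = 131.521.
Gain = 131.521 / 172.324 = 0.7632 → 0.763.

0.763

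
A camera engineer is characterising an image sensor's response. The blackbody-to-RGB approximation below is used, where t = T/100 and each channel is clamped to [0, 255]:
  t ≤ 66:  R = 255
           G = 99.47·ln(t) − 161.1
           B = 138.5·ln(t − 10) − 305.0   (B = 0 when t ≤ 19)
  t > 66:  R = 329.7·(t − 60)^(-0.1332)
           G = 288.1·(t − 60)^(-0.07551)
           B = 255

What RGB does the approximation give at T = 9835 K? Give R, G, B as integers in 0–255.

t = 9835/100 = 98.35; the t > 66 branch applies.
R = 329.7·(98.35 − 60)^(-0.1332) = 329.7·38.35^(-0.1332) = 329.7·0.61524 = 202.844.
G = 288.1·(98.35 − 60)^(-0.07551) = 288.1·38.35^(-0.07551) = 288.1·0.75929 = 218.753.
B = 255 by definition for t > 66.
Rounded: (203, 219, 255).

R=203, G=219, B=255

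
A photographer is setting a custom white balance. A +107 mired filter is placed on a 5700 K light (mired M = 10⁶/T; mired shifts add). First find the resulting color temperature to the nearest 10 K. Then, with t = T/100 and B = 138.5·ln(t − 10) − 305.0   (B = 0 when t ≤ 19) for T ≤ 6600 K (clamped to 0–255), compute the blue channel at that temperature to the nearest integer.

143

M_in = 10⁶/5700 = 175.44; M_out = 175.44 + (+107) = 282.44.
T_out = 10⁶/282.44 = 3540.6 K → 3540 K; t = 35.4.
B = 138.5·ln(35.4 − 10) − 305.0 = 138.5·ln 25.4 − 305.0 = 138.5·3.2347 − 305.0 = 143.013.
Rounded: 143.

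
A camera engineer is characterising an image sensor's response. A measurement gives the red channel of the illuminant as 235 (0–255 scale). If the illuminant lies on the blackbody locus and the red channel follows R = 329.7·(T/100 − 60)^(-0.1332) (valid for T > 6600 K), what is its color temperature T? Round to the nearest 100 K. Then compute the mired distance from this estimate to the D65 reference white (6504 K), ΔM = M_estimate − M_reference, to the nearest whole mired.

(t − 60)^(-0.1332) = 235/329.7 = 0.71277.
t − 60 = 0.71277^(1/-0.1332) = 0.71277^(-7.508) = 12.705, so t = 72.705.
T = 100·t = 7271 K → 7300 K to the nearest 100 K.
M_estimate = 10⁶/7300 = 136.99; M_reference = 10⁶/6504 = 153.75.
ΔM = 136.99 − 153.75 = -16.77 → -17 mireds.

-17 mireds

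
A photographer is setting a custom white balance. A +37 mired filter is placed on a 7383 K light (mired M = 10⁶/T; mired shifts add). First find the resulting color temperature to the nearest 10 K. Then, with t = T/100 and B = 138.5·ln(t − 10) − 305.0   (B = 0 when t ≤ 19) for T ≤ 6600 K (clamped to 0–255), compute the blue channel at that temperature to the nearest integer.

M_in = 10⁶/7383 = 135.45; M_out = 135.45 + (+37) = 172.45.
T_out = 10⁶/172.45 = 5798.9 K → 5800 K; t = 58.
B = 138.5·ln(58 − 10) − 305.0 = 138.5·ln 48 − 305.0 = 138.5·3.8712 − 305.0 = 231.161.
Rounded: 231.

231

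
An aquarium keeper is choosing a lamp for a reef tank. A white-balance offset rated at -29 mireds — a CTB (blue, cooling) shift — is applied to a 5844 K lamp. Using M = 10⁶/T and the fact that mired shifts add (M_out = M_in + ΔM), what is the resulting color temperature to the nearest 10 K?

7040 K

M_in = 10⁶/5844 = 171.12 mireds.
M_out = 171.12 + (-29) = 142.12 mireds.
T_out = 10⁶/142.12 = 7036.5 K → 7040 K.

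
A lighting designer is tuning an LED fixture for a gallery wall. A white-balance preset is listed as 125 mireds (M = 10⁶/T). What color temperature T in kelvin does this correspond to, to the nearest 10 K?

T = 10⁶ / 125 = 8000.00 K → 8000 K.

8000 K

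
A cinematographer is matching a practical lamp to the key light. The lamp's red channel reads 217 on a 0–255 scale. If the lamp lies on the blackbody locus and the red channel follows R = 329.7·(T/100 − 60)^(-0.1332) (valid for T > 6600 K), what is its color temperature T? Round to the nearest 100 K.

8300 K

(t − 60)^(-0.1332) = 217/329.7 = 0.65817.
t − 60 = 0.65817^(1/-0.1332) = 0.65817^(-7.508) = 23.110, so t = 83.110.
T = 100·t = 8311 K → 8300 K to the nearest 100 K.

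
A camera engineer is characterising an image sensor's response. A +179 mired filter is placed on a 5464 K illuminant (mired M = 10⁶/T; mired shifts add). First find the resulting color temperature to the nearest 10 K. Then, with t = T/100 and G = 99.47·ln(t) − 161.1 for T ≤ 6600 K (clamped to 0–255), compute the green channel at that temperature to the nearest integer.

169

M_in = 10⁶/5464 = 183.02; M_out = 183.02 + (+179) = 362.02.
T_out = 10⁶/362.02 = 2762.3 K → 2760 K; t = 27.6.
G = 99.47·ln 27.6 − 161.1 = 99.47·3.3178 − 161.1 = 168.923.
Rounded: 169.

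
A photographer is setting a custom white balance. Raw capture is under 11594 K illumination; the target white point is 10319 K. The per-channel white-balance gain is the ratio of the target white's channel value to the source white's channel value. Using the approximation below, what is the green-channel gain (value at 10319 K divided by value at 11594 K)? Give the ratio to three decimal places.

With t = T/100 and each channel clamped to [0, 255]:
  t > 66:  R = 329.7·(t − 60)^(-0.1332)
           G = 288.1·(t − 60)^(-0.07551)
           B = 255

At 11594 K (t = 115.94):
  G = 288.1·(115.94 − 60)^(-0.07551) = 288.1·55.94^(-0.07551) = 288.1·0.73795 = 212.605.
At 10319 K (t = 103.19):
  G = 288.1·(103.19 − 60)^(-0.07551) = 288.1·43.19^(-0.07551) = 288.1·0.75251 = 216.798.
Gain = 216.798 / 212.605 = 1.0197 → 1.020.

1.020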